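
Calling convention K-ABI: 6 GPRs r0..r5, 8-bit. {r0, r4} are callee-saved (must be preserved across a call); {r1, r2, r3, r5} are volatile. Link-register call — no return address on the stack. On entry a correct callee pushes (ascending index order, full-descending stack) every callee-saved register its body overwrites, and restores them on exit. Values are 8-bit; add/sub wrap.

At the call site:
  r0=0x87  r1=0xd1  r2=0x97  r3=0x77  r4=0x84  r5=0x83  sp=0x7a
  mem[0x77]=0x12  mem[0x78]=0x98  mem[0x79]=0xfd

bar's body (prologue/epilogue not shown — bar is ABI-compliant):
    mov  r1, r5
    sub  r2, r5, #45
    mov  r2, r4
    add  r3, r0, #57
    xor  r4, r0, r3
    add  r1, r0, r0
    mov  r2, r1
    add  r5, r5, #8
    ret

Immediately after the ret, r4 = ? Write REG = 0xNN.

REG = 0x84

prologue: push r4 -> mem[0x79]=0x84, sp=0x79
body[0] mov  r1, r5 -> r1=0x83
body[1] sub  r2, r5, #45 -> r2=0x56
body[2] mov  r2, r4 -> r2=0x84
body[3] add  r3, r0, #57 -> r3=0xc0
body[4] xor  r4, r0, r3 -> r4=0x47
body[5] add  r1, r0, r0 -> r1=0x0e
body[6] mov  r2, r1 -> r2=0x0e
body[7] add  r5, r5, #8 -> r5=0x8b
epilogue: pop r4=0x84, sp=0x7a
r4 is callee-saved -> restored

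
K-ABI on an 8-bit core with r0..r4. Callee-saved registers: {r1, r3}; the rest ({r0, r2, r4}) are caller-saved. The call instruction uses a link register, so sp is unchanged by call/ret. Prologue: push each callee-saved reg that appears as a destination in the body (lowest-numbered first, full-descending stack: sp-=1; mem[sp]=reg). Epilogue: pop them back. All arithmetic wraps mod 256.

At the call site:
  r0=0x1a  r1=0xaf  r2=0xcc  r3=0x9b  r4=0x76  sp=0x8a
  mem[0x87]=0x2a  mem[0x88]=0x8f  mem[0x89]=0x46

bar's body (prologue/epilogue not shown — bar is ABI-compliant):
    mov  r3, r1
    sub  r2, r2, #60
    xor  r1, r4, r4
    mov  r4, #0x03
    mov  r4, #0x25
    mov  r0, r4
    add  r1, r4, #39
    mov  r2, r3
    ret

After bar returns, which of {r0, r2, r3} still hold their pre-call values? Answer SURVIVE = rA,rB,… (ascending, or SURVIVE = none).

prologue: push r1 -> mem[0x89]=0xaf, sp=0x89
prologue: push r3 -> mem[0x88]=0x9b, sp=0x88
body[0] mov  r3, r1 -> r3=0xaf
body[1] sub  r2, r2, #60 -> r2=0x90
body[2] xor  r1, r4, r4 -> r1=0x00
body[3] mov  r4, #0x03 -> r4=0x03
body[4] mov  r4, #0x25 -> r4=0x25
body[5] mov  r0, r4 -> r0=0x25
body[6] add  r1, r4, #39 -> r1=0x4c
body[7] mov  r2, r3 -> r2=0xaf
epilogue: pop r3=0x9b, sp=0x89
epilogue: pop r1=0xaf, sp=0x8a
r0: caller-saved, written=True
r2: caller-saved, written=True
r3: callee-saved, written=True

SURVIVE = r3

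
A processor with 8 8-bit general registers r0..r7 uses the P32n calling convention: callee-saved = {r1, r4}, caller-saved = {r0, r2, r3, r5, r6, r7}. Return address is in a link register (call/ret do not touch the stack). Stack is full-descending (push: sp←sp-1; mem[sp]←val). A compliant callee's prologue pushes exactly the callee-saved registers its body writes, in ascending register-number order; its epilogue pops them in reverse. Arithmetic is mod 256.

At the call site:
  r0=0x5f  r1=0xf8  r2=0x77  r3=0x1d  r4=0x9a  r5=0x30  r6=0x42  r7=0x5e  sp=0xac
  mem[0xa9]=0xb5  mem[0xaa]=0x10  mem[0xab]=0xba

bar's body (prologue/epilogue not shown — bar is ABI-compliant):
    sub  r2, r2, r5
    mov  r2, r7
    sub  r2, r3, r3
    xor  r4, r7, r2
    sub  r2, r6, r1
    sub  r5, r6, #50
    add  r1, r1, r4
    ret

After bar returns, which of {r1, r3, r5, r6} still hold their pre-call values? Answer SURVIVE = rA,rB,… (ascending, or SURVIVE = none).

prologue: push r1 -> mem[0xab]=0xf8, sp=0xab
prologue: push r4 -> mem[0xaa]=0x9a, sp=0xaa
body[0] sub  r2, r2, r5 -> r2=0x47
body[1] mov  r2, r7 -> r2=0x5e
body[2] sub  r2, r3, r3 -> r2=0x00
body[3] xor  r4, r7, r2 -> r4=0x5e
body[4] sub  r2, r6, r1 -> r2=0x4a
body[5] sub  r5, r6, #50 -> r5=0x10
body[6] add  r1, r1, r4 -> r1=0x56
epilogue: pop r4=0x9a, sp=0xab
epilogue: pop r1=0xf8, sp=0xac
r1: callee-saved, written=True
r3: caller-saved, written=False
r5: caller-saved, written=True
r6: caller-saved, written=False

SURVIVE = r1,r3,r6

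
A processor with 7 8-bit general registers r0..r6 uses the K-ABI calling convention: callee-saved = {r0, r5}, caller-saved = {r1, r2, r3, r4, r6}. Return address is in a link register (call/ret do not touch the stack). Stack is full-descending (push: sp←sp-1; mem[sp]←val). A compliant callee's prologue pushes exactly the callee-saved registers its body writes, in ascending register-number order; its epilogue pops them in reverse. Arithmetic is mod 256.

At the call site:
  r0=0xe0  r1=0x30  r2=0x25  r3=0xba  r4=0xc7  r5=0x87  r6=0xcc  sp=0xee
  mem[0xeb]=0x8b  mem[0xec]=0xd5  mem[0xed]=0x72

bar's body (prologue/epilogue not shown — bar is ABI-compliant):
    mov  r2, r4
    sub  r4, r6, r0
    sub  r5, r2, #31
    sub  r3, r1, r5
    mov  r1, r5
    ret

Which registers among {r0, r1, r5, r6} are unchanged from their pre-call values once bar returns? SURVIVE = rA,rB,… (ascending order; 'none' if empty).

prologue: push r5 → mem[0xed]=0x87, sp=0xed
body[0] mov  r2, r4 → r2=0xc7
body[1] sub  r4, r6, r0 → r4=0xec
body[2] sub  r5, r2, #31 → r5=0xa8
body[3] sub  r3, r1, r5 → r3=0x88
body[4] mov  r1, r5 → r1=0xa8
epilogue: pop r5=0x87, sp=0xee
r0: callee-saved, written=False
r1: caller-saved, written=True
r5: callee-saved, written=True
r6: caller-saved, written=False

SURVIVE = r0,r5,r6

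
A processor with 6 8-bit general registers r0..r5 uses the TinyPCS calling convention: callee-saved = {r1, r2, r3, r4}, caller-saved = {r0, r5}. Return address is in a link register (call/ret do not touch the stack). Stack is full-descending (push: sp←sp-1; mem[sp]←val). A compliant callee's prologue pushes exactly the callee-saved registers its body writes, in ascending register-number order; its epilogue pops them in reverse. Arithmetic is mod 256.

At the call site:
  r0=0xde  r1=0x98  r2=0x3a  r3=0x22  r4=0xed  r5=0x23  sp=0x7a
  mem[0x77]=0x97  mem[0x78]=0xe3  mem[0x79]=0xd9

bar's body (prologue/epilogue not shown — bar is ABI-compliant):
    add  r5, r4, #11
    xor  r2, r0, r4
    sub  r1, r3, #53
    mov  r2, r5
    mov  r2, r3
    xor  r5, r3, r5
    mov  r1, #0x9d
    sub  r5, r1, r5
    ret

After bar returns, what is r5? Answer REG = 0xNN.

REG = 0xc3

prologue: push r1 -> mem[0x79]=0x98, sp=0x79
prologue: push r2 -> mem[0x78]=0x3a, sp=0x78
body[0] add  r5, r4, #11 -> r5=0xf8
body[1] xor  r2, r0, r4 -> r2=0x33
body[2] sub  r1, r3, #53 -> r1=0xed
body[3] mov  r2, r5 -> r2=0xf8
body[4] mov  r2, r3 -> r2=0x22
body[5] xor  r5, r3, r5 -> r5=0xda
body[6] mov  r1, #0x9d -> r1=0x9d
body[7] sub  r5, r1, r5 -> r5=0xc3
epilogue: pop r2=0x3a, sp=0x79
epilogue: pop r1=0x98, sp=0x7a
r5 is caller-saved -> body value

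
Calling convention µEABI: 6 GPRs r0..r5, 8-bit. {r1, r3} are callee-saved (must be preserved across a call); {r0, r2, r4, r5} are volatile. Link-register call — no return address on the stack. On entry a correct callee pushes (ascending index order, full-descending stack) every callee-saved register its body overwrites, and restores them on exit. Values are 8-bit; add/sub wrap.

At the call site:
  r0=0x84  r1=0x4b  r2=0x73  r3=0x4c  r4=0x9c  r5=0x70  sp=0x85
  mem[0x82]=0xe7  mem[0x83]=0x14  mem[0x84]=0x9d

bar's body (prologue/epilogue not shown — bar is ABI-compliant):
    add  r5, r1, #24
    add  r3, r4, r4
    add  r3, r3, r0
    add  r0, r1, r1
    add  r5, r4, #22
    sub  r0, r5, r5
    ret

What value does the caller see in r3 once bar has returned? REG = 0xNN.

prologue: push r3 -> mem[0x84]=0x4c, sp=0x84
body[0] add  r5, r1, #24 -> r5=0x63
body[1] add  r3, r4, r4 -> r3=0x38
body[2] add  r3, r3, r0 -> r3=0xbc
body[3] add  r0, r1, r1 -> r0=0x96
body[4] add  r5, r4, #22 -> r5=0xb2
body[5] sub  r0, r5, r5 -> r0=0x00
epilogue: pop r3=0x4c, sp=0x85
r3 is callee-saved -> restored

REG = 0x4c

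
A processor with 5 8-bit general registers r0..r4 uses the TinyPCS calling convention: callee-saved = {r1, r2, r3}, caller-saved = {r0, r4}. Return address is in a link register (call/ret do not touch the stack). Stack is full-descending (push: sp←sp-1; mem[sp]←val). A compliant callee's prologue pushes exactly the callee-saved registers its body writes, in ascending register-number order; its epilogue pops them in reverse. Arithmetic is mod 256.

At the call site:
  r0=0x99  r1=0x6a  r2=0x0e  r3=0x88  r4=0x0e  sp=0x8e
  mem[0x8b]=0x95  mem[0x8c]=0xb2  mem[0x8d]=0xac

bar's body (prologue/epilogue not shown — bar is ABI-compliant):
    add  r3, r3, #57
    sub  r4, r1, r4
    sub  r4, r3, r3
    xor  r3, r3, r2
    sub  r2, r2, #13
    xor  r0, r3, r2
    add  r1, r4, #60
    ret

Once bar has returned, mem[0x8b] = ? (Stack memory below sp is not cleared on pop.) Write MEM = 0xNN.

MEM = 0x88

prologue: push r1 → mem[0x8d]=0x6a, sp=0x8d
prologue: push r2 → mem[0x8c]=0x0e, sp=0x8c
prologue: push r3 → mem[0x8b]=0x88, sp=0x8b
body[0] add  r3, r3, #57 → r3=0xc1
body[1] sub  r4, r1, r4 → r4=0x5c
body[2] sub  r4, r3, r3 → r4=0x00
body[3] xor  r3, r3, r2 → r3=0xcf
body[4] sub  r2, r2, #13 → r2=0x01
body[5] xor  r0, r3, r2 → r0=0xce
body[6] add  r1, r4, #60 → r1=0x3c
epilogue: pop r3=0x88, sp=0x8c
epilogue: pop r2=0x0e, sp=0x8d
epilogue: pop r1=0x6a, sp=0x8e
prologue pushed ['r1', 'r2', 'r3'] at ['0x8d', '0x8c', '0x8b']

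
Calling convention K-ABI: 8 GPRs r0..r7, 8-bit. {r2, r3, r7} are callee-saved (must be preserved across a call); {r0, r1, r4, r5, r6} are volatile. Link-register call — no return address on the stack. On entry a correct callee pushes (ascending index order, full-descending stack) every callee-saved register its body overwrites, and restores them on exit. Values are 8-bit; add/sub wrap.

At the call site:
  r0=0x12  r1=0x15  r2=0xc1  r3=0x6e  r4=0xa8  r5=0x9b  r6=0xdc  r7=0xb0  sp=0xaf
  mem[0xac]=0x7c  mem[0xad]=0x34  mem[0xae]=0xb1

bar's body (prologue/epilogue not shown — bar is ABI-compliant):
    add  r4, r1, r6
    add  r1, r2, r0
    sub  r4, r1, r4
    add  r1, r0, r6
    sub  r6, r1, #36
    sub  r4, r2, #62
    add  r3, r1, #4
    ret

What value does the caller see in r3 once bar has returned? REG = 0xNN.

prologue: push r3 -> mem[0xae]=0x6e, sp=0xae
body[0] add  r4, r1, r6 -> r4=0xf1
body[1] add  r1, r2, r0 -> r1=0xd3
body[2] sub  r4, r1, r4 -> r4=0xe2
body[3] add  r1, r0, r6 -> r1=0xee
body[4] sub  r6, r1, #36 -> r6=0xca
body[5] sub  r4, r2, #62 -> r4=0x83
body[6] add  r3, r1, #4 -> r3=0xf2
epilogue: pop r3=0x6e, sp=0xaf
r3 is callee-saved -> restored

REG = 0x6e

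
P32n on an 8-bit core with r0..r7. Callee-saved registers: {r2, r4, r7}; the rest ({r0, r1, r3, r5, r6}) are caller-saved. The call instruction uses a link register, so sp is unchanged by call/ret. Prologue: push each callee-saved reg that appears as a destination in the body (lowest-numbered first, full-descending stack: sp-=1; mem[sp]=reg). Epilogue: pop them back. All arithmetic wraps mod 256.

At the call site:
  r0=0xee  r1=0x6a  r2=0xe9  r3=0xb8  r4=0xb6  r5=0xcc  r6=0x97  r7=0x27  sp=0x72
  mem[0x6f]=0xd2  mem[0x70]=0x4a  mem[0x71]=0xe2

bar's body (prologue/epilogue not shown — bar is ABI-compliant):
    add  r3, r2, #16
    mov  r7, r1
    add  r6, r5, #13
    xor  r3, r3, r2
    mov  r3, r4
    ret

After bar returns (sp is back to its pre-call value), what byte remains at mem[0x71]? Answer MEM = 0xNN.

MEM = 0x27

prologue: push r7 -> mem[0x71]=0x27, sp=0x71
body[0] add  r3, r2, #16 -> r3=0xf9
body[1] mov  r7, r1 -> r7=0x6a
body[2] add  r6, r5, #13 -> r6=0xd9
body[3] xor  r3, r3, r2 -> r3=0x10
body[4] mov  r3, r4 -> r3=0xb6
epilogue: pop r7=0x27, sp=0x72
prologue pushed ['r7'] at ['0x71']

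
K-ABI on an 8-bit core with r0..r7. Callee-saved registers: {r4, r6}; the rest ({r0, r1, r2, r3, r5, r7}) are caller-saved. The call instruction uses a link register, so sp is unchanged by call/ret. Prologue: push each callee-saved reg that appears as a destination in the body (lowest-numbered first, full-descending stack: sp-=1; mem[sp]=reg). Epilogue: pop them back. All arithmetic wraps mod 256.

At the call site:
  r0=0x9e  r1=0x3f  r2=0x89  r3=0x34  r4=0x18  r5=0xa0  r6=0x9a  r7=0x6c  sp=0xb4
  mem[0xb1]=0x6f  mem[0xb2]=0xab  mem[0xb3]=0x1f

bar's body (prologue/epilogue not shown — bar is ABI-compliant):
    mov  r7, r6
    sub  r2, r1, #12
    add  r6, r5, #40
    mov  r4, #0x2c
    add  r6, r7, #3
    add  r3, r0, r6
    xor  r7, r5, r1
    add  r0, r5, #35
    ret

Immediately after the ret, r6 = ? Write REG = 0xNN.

REG = 0x9a

prologue: push r4 -> mem[0xb3]=0x18, sp=0xb3
prologue: push r6 -> mem[0xb2]=0x9a, sp=0xb2
body[0] mov  r7, r6 -> r7=0x9a
body[1] sub  r2, r1, #12 -> r2=0x33
body[2] add  r6, r5, #40 -> r6=0xc8
body[3] mov  r4, #0x2c -> r4=0x2c
body[4] add  r6, r7, #3 -> r6=0x9d
body[5] add  r3, r0, r6 -> r3=0x3b
body[6] xor  r7, r5, r1 -> r7=0x9f
body[7] add  r0, r5, #35 -> r0=0xc3
epilogue: pop r6=0x9a, sp=0xb3
epilogue: pop r4=0x18, sp=0xb4
r6 is callee-saved -> restored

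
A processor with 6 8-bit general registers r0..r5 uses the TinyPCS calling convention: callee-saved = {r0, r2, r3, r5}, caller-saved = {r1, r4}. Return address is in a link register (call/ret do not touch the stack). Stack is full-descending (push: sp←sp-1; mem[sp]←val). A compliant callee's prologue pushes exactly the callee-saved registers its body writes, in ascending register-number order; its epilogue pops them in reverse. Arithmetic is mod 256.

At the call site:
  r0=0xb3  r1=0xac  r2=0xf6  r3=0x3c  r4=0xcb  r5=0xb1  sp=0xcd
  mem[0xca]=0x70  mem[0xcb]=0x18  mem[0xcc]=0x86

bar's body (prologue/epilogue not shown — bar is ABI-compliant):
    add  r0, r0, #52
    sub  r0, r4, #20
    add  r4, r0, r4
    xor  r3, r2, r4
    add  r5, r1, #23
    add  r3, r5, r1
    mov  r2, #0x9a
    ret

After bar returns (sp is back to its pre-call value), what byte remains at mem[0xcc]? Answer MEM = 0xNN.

MEM = 0xb3

prologue: push r0 → mem[0xcc]=0xb3, sp=0xcc
prologue: push r2 → mem[0xcb]=0xf6, sp=0xcb
prologue: push r3 → mem[0xca]=0x3c, sp=0xca
prologue: push r5 → mem[0xc9]=0xb1, sp=0xc9
body[0] add  r0, r0, #52 → r0=0xe7
body[1] sub  r0, r4, #20 → r0=0xb7
body[2] add  r4, r0, r4 → r4=0x82
body[3] xor  r3, r2, r4 → r3=0x74
body[4] add  r5, r1, #23 → r5=0xc3
body[5] add  r3, r5, r1 → r3=0x6f
body[6] mov  r2, #0x9a → r2=0x9a
epilogue: pop r5=0xb1, sp=0xca
epilogue: pop r3=0x3c, sp=0xcb
epilogue: pop r2=0xf6, sp=0xcc
epilogue: pop r0=0xb3, sp=0xcd
prologue pushed ['r0', 'r2', 'r3', 'r5'] at ['0xcc', '0xcb', '0xca', '0xc9']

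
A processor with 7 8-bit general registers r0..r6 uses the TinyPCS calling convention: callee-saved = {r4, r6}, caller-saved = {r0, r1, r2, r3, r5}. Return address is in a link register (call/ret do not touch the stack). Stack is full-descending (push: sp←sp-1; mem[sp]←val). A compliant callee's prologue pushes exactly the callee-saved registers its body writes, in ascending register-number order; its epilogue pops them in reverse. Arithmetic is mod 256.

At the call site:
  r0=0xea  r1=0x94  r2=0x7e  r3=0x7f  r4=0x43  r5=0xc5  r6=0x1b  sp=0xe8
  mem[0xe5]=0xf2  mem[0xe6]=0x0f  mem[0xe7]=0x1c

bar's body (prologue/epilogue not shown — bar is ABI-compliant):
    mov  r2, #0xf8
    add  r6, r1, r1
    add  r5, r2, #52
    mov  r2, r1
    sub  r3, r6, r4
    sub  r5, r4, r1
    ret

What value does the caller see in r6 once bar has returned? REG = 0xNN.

REG = 0x1b

prologue: push r6 → mem[0xe7]=0x1b, sp=0xe7
body[0] mov  r2, #0xf8 → r2=0xf8
body[1] add  r6, r1, r1 → r6=0x28
body[2] add  r5, r2, #52 → r5=0x2c
body[3] mov  r2, r1 → r2=0x94
body[4] sub  r3, r6, r4 → r3=0xe5
body[5] sub  r5, r4, r1 → r5=0xaf
epilogue: pop r6=0x1b, sp=0xe8
r6 is callee-saved → restored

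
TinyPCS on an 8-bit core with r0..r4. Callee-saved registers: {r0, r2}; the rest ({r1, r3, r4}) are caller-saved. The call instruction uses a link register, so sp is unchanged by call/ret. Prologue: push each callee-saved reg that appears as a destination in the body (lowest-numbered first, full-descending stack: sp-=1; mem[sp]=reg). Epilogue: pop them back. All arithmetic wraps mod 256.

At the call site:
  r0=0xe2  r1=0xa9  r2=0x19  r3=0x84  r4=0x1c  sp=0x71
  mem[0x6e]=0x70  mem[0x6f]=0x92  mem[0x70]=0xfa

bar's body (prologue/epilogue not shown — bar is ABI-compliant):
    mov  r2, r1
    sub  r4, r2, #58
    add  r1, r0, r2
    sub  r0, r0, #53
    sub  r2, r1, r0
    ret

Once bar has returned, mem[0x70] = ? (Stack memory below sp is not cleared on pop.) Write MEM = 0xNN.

prologue: push r0 → mem[0x70]=0xe2, sp=0x70
prologue: push r2 → mem[0x6f]=0x19, sp=0x6f
body[0] mov  r2, r1 → r2=0xa9
body[1] sub  r4, r2, #58 → r4=0x6f
body[2] add  r1, r0, r2 → r1=0x8b
body[3] sub  r0, r0, #53 → r0=0xad
body[4] sub  r2, r1, r0 → r2=0xde
epilogue: pop r2=0x19, sp=0x70
epilogue: pop r0=0xe2, sp=0x71
prologue pushed ['r0', 'r2'] at ['0x70', '0x6f']

MEM = 0xe2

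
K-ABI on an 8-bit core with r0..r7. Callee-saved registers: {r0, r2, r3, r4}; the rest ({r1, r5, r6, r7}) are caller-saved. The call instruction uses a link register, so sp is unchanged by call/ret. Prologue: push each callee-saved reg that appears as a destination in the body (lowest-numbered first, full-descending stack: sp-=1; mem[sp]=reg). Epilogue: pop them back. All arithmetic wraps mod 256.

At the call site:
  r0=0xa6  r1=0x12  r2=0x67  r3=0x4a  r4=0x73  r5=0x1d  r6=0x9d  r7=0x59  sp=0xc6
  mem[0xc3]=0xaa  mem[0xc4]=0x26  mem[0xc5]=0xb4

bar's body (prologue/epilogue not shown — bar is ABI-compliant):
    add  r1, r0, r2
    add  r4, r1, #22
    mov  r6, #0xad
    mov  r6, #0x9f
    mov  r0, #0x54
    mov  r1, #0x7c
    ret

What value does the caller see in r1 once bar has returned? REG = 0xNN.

prologue: push r0 → mem[0xc5]=0xa6, sp=0xc5
prologue: push r4 → mem[0xc4]=0x73, sp=0xc4
body[0] add  r1, r0, r2 → r1=0x0d
body[1] add  r4, r1, #22 → r4=0x23
body[2] mov  r6, #0xad → r6=0xad
body[3] mov  r6, #0x9f → r6=0x9f
body[4] mov  r0, #0x54 → r0=0x54
body[5] mov  r1, #0x7c → r1=0x7c
epilogue: pop r4=0x73, sp=0xc5
epilogue: pop r0=0xa6, sp=0xc6
r1 is caller-saved → body value

REG = 0x7c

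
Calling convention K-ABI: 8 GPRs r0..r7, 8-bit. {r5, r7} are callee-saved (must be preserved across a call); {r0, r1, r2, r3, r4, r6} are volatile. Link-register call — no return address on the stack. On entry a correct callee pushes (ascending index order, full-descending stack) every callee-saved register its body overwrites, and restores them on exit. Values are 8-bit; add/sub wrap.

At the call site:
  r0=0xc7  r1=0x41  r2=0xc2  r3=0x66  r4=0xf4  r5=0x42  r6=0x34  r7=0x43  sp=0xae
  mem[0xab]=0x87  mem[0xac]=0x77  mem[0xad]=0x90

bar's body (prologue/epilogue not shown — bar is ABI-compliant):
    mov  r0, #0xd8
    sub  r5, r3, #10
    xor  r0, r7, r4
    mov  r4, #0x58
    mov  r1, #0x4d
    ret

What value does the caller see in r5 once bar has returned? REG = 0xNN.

REG = 0x42

prologue: push r5 → mem[0xad]=0x42, sp=0xad
body[0] mov  r0, #0xd8 → r0=0xd8
body[1] sub  r5, r3, #10 → r5=0x5c
body[2] xor  r0, r7, r4 → r0=0xb7
body[3] mov  r4, #0x58 → r4=0x58
body[4] mov  r1, #0x4d → r1=0x4d
epilogue: pop r5=0x42, sp=0xae
r5 is callee-saved → restored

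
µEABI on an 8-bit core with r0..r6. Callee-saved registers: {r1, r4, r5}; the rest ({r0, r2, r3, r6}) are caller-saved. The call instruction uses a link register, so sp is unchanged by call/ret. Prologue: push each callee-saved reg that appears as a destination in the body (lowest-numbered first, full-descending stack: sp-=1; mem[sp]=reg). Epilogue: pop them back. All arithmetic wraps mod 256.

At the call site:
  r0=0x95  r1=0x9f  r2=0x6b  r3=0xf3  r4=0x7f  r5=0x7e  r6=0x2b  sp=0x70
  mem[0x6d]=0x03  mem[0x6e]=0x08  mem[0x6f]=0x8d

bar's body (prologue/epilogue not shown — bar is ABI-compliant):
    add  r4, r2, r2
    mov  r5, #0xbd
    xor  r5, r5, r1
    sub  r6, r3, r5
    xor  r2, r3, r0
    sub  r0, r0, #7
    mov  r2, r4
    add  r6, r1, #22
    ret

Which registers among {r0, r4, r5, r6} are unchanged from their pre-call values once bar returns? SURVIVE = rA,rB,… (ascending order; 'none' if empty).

prologue: push r4 -> mem[0x6f]=0x7f, sp=0x6f
prologue: push r5 -> mem[0x6e]=0x7e, sp=0x6e
body[0] add  r4, r2, r2 -> r4=0xd6
body[1] mov  r5, #0xbd -> r5=0xbd
body[2] xor  r5, r5, r1 -> r5=0x22
body[3] sub  r6, r3, r5 -> r6=0xd1
body[4] xor  r2, r3, r0 -> r2=0x66
body[5] sub  r0, r0, #7 -> r0=0x8e
body[6] mov  r2, r4 -> r2=0xd6
body[7] add  r6, r1, #22 -> r6=0xb5
epilogue: pop r5=0x7e, sp=0x6f
epilogue: pop r4=0x7f, sp=0x70
r0: caller-saved, written=True
r4: callee-saved, written=True
r5: callee-saved, written=True
r6: caller-saved, written=True

SURVIVE = r4,r5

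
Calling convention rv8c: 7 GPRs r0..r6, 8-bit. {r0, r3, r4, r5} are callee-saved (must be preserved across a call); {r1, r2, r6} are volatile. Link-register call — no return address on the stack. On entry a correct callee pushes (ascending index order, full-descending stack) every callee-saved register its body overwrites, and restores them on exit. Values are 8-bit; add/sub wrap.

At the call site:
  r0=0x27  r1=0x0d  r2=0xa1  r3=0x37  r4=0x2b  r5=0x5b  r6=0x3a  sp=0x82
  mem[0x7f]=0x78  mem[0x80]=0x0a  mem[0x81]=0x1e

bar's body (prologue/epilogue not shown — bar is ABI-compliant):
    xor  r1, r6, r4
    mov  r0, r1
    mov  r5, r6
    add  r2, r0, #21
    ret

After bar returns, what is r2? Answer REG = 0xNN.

prologue: push r0 -> mem[0x81]=0x27, sp=0x81
prologue: push r5 -> mem[0x80]=0x5b, sp=0x80
body[0] xor  r1, r6, r4 -> r1=0x11
body[1] mov  r0, r1 -> r0=0x11
body[2] mov  r5, r6 -> r5=0x3a
body[3] add  r2, r0, #21 -> r2=0x26
epilogue: pop r5=0x5b, sp=0x81
epilogue: pop r0=0x27, sp=0x82
r2 is caller-saved -> body value

REG = 0x26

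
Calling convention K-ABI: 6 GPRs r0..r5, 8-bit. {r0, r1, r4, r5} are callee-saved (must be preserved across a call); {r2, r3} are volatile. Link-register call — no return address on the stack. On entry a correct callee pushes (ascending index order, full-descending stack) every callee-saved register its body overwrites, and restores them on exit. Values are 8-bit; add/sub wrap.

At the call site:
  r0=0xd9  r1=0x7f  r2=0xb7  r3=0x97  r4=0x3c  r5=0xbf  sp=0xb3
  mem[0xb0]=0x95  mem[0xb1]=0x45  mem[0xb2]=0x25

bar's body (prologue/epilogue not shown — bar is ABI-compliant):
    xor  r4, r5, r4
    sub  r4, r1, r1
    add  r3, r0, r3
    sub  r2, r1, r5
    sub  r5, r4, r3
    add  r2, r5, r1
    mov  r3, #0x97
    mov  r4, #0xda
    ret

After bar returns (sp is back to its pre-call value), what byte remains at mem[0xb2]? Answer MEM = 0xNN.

prologue: push r4 → mem[0xb2]=0x3c, sp=0xb2
prologue: push r5 → mem[0xb1]=0xbf, sp=0xb1
body[0] xor  r4, r5, r4 → r4=0x83
body[1] sub  r4, r1, r1 → r4=0x00
body[2] add  r3, r0, r3 → r3=0x70
body[3] sub  r2, r1, r5 → r2=0xc0
body[4] sub  r5, r4, r3 → r5=0x90
body[5] add  r2, r5, r1 → r2=0x0f
body[6] mov  r3, #0x97 → r3=0x97
body[7] mov  r4, #0xda → r4=0xda
epilogue: pop r5=0xbf, sp=0xb2
epilogue: pop r4=0x3c, sp=0xb3
prologue pushed ['r4', 'r5'] at ['0xb2', '0xb1']

MEM = 0x3c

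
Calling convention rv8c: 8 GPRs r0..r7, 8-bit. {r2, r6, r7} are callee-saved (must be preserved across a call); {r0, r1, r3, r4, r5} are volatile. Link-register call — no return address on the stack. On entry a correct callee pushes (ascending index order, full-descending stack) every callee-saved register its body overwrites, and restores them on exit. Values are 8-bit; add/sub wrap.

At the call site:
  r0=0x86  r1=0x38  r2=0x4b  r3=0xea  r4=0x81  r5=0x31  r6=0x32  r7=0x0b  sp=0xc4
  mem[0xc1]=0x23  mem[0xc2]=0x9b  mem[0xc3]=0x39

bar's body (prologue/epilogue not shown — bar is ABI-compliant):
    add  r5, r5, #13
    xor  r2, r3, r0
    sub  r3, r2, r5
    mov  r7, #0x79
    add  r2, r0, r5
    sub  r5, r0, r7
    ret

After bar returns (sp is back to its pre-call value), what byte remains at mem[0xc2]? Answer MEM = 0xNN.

MEM = 0x0b

prologue: push r2 → mem[0xc3]=0x4b, sp=0xc3
prologue: push r7 → mem[0xc2]=0x0b, sp=0xc2
body[0] add  r5, r5, #13 → r5=0x3e
body[1] xor  r2, r3, r0 → r2=0x6c
body[2] sub  r3, r2, r5 → r3=0x2e
body[3] mov  r7, #0x79 → r7=0x79
body[4] add  r2, r0, r5 → r2=0xc4
body[5] sub  r5, r0, r7 → r5=0x0d
epilogue: pop r7=0x0b, sp=0xc3
epilogue: pop r2=0x4b, sp=0xc4
prologue pushed ['r2', 'r7'] at ['0xc3', '0xc2']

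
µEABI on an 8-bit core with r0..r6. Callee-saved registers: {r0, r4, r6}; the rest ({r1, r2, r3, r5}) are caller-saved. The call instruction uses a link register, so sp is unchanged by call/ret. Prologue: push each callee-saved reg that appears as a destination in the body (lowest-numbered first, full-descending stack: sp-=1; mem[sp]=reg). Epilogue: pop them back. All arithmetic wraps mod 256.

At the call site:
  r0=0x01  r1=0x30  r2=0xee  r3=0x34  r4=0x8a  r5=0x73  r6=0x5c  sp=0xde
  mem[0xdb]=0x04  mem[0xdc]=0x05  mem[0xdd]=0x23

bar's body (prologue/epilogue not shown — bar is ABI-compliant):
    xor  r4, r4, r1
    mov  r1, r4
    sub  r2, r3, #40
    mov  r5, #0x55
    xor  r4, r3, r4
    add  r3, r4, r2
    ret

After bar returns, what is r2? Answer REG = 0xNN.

REG = 0x0c

prologue: push r4 -> mem[0xdd]=0x8a, sp=0xdd
body[0] xor  r4, r4, r1 -> r4=0xba
body[1] mov  r1, r4 -> r1=0xba
body[2] sub  r2, r3, #40 -> r2=0x0c
body[3] mov  r5, #0x55 -> r5=0x55
body[4] xor  r4, r3, r4 -> r4=0x8e
body[5] add  r3, r4, r2 -> r3=0x9a
epilogue: pop r4=0x8a, sp=0xde
r2 is caller-saved -> body value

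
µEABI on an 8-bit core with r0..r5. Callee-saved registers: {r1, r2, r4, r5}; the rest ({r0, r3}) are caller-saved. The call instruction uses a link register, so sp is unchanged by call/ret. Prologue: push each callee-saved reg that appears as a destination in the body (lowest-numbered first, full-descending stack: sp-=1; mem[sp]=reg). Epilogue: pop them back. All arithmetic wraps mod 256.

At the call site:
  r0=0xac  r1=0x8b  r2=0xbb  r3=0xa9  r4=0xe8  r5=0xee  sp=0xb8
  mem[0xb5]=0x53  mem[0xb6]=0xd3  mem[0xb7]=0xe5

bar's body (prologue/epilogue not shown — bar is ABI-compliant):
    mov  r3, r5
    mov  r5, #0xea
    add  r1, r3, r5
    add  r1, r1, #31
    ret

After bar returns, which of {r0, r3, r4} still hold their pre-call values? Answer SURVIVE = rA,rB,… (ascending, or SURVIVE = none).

prologue: push r1 → mem[0xb7]=0x8b, sp=0xb7
prologue: push r5 → mem[0xb6]=0xee, sp=0xb6
body[0] mov  r3, r5 → r3=0xee
body[1] mov  r5, #0xea → r5=0xea
body[2] add  r1, r3, r5 → r1=0xd8
body[3] add  r1, r1, #31 → r1=0xf7
epilogue: pop r5=0xee, sp=0xb7
epilogue: pop r1=0x8b, sp=0xb8
r0: caller-saved, written=False
r3: caller-saved, written=True
r4: callee-saved, written=False

SURVIVE = r0,r4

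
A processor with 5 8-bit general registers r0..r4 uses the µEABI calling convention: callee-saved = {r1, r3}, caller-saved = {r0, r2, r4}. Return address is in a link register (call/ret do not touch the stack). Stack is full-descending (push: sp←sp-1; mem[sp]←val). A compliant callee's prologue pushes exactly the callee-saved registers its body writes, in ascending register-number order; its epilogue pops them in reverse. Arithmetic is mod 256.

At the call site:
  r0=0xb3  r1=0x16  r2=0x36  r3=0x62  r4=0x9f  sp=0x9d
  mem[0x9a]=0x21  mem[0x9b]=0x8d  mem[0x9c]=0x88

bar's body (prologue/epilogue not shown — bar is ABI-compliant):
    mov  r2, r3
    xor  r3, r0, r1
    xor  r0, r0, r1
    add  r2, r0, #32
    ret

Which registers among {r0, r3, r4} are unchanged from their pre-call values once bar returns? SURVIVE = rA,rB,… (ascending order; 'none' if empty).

SURVIVE = r3,r4

prologue: push r3 → mem[0x9c]=0x62, sp=0x9c
body[0] mov  r2, r3 → r2=0x62
body[1] xor  r3, r0, r1 → r3=0xa5
body[2] xor  r0, r0, r1 → r0=0xa5
body[3] add  r2, r0, #32 → r2=0xc5
epilogue: pop r3=0x62, sp=0x9d
r0: caller-saved, written=True
r3: callee-saved, written=True
r4: caller-saved, written=False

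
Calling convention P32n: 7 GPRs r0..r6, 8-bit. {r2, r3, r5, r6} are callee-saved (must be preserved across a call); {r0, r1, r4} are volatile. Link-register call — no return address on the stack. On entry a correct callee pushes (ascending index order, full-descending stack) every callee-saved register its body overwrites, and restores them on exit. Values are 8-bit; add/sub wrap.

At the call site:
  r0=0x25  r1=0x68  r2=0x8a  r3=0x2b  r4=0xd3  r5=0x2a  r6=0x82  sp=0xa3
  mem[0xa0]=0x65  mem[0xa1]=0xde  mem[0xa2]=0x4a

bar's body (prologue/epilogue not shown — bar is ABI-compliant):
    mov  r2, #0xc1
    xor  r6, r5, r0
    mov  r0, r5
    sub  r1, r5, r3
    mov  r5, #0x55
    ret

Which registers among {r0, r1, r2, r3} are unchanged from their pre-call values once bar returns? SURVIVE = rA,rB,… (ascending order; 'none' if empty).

prologue: push r2 → mem[0xa2]=0x8a, sp=0xa2
prologue: push r5 → mem[0xa1]=0x2a, sp=0xa1
prologue: push r6 → mem[0xa0]=0x82, sp=0xa0
body[0] mov  r2, #0xc1 → r2=0xc1
body[1] xor  r6, r5, r0 → r6=0x0f
body[2] mov  r0, r5 → r0=0x2a
body[3] sub  r1, r5, r3 → r1=0xff
body[4] mov  r5, #0x55 → r5=0x55
epilogue: pop r6=0x82, sp=0xa1
epilogue: pop r5=0x2a, sp=0xa2
epilogue: pop r2=0x8a, sp=0xa3
r0: caller-saved, written=True
r1: caller-saved, written=True
r2: callee-saved, written=True
r3: callee-saved, written=False

SURVIVE = r2,r3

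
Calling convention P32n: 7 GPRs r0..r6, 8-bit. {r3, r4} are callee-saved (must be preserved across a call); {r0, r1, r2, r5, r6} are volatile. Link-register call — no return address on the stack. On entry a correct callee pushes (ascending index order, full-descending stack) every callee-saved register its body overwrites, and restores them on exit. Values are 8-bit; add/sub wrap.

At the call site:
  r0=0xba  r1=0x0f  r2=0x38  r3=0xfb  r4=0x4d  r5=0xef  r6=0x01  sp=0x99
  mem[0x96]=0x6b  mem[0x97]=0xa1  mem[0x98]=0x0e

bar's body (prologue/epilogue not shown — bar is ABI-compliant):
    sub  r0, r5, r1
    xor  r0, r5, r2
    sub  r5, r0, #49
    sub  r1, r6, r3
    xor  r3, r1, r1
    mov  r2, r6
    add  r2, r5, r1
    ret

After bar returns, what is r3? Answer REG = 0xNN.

prologue: push r3 -> mem[0x98]=0xfb, sp=0x98
body[0] sub  r0, r5, r1 -> r0=0xe0
body[1] xor  r0, r5, r2 -> r0=0xd7
body[2] sub  r5, r0, #49 -> r5=0xa6
body[3] sub  r1, r6, r3 -> r1=0x06
body[4] xor  r3, r1, r1 -> r3=0x00
body[5] mov  r2, r6 -> r2=0x01
body[6] add  r2, r5, r1 -> r2=0xac
epilogue: pop r3=0xfb, sp=0x99
r3 is callee-saved -> restored

REG = 0xfb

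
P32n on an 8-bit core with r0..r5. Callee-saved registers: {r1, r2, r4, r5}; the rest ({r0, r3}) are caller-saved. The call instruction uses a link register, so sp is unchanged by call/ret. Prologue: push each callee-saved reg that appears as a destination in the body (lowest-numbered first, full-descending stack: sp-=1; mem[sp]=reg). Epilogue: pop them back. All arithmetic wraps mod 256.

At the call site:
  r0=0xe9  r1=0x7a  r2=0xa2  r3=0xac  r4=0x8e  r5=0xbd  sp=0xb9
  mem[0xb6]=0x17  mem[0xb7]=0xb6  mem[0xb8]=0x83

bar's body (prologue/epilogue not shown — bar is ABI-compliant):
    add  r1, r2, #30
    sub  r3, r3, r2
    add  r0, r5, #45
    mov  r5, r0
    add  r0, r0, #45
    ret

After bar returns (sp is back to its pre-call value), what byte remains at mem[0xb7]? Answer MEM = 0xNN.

MEM = 0xbd

prologue: push r1 -> mem[0xb8]=0x7a, sp=0xb8
prologue: push r5 -> mem[0xb7]=0xbd, sp=0xb7
body[0] add  r1, r2, #30 -> r1=0xc0
body[1] sub  r3, r3, r2 -> r3=0x0a
body[2] add  r0, r5, #45 -> r0=0xea
body[3] mov  r5, r0 -> r5=0xea
body[4] add  r0, r0, #45 -> r0=0x17
epilogue: pop r5=0xbd, sp=0xb8
epilogue: pop r1=0x7a, sp=0xb9
prologue pushed ['r1', 'r5'] at ['0xb8', '0xb7']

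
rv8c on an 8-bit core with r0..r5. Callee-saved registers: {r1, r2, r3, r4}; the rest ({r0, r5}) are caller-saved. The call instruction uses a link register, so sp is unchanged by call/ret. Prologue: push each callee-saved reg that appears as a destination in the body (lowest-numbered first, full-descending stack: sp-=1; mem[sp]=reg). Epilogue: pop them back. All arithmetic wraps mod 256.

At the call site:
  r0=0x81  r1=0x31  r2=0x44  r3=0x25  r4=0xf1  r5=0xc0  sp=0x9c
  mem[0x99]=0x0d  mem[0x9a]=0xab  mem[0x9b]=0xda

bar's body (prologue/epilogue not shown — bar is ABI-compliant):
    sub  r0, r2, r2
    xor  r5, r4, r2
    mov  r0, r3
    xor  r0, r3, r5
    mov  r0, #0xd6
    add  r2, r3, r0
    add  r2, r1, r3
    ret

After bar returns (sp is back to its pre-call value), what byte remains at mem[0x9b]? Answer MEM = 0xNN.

prologue: push r2 → mem[0x9b]=0x44, sp=0x9b
body[0] sub  r0, r2, r2 → r0=0x00
body[1] xor  r5, r4, r2 → r5=0xb5
body[2] mov  r0, r3 → r0=0x25
body[3] xor  r0, r3, r5 → r0=0x90
body[4] mov  r0, #0xd6 → r0=0xd6
body[5] add  r2, r3, r0 → r2=0xfb
body[6] add  r2, r1, r3 → r2=0x56
epilogue: pop r2=0x44, sp=0x9c
prologue pushed ['r2'] at ['0x9b']

MEM = 0x44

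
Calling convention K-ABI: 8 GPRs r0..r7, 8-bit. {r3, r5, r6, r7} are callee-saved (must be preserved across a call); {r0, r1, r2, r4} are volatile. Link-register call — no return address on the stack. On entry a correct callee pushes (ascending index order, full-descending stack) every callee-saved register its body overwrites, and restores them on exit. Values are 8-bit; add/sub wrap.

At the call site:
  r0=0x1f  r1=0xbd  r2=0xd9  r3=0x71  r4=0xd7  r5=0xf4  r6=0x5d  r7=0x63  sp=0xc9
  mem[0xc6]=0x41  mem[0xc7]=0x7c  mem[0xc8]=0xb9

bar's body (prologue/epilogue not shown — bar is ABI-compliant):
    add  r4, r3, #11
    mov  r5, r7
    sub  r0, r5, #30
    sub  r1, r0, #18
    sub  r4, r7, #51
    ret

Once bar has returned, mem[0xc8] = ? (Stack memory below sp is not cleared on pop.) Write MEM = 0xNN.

MEM = 0xf4

prologue: push r5 → mem[0xc8]=0xf4, sp=0xc8
body[0] add  r4, r3, #11 → r4=0x7c
body[1] mov  r5, r7 → r5=0x63
body[2] sub  r0, r5, #30 → r0=0x45
body[3] sub  r1, r0, #18 → r1=0x33
body[4] sub  r4, r7, #51 → r4=0x30
epilogue: pop r5=0xf4, sp=0xc9
prologue pushed ['r5'] at ['0xc8']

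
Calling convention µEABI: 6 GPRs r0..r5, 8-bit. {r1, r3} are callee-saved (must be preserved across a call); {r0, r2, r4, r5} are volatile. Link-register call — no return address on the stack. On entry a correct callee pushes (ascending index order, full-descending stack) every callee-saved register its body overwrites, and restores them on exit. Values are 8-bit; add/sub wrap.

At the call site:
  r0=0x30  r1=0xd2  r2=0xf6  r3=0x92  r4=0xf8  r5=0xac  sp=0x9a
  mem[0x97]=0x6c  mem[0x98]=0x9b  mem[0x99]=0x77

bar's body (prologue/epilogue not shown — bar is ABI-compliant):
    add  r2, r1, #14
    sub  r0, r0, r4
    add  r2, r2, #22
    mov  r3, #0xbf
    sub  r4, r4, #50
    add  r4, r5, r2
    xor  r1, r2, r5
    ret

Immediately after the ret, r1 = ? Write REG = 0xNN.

prologue: push r1 -> mem[0x99]=0xd2, sp=0x99
prologue: push r3 -> mem[0x98]=0x92, sp=0x98
body[0] add  r2, r1, #14 -> r2=0xe0
body[1] sub  r0, r0, r4 -> r0=0x38
body[2] add  r2, r2, #22 -> r2=0xf6
body[3] mov  r3, #0xbf -> r3=0xbf
body[4] sub  r4, r4, #50 -> r4=0xc6
body[5] add  r4, r5, r2 -> r4=0xa2
body[6] xor  r1, r2, r5 -> r1=0x5a
epilogue: pop r3=0x92, sp=0x99
epilogue: pop r1=0xd2, sp=0x9a
r1 is callee-saved -> restored

REG = 0xd2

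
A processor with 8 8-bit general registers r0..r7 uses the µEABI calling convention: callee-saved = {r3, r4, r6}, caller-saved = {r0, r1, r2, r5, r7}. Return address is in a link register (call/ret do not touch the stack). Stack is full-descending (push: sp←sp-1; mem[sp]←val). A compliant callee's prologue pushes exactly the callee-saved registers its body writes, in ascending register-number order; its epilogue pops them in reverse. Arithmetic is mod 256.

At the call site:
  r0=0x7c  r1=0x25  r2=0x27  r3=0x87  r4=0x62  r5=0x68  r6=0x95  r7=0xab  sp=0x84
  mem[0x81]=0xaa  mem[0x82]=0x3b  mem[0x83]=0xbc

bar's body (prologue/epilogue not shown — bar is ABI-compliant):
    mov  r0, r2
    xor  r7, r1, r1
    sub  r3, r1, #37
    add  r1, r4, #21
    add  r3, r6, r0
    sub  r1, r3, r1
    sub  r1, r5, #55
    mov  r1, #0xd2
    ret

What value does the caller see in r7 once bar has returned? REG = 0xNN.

prologue: push r3 → mem[0x83]=0x87, sp=0x83
body[0] mov  r0, r2 → r0=0x27
body[1] xor  r7, r1, r1 → r7=0x00
body[2] sub  r3, r1, #37 → r3=0x00
body[3] add  r1, r4, #21 → r1=0x77
body[4] add  r3, r6, r0 → r3=0xbc
body[5] sub  r1, r3, r1 → r1=0x45
body[6] sub  r1, r5, #55 → r1=0x31
body[7] mov  r1, #0xd2 → r1=0xd2
epilogue: pop r3=0x87, sp=0x84
r7 is caller-saved → body value

REG = 0x00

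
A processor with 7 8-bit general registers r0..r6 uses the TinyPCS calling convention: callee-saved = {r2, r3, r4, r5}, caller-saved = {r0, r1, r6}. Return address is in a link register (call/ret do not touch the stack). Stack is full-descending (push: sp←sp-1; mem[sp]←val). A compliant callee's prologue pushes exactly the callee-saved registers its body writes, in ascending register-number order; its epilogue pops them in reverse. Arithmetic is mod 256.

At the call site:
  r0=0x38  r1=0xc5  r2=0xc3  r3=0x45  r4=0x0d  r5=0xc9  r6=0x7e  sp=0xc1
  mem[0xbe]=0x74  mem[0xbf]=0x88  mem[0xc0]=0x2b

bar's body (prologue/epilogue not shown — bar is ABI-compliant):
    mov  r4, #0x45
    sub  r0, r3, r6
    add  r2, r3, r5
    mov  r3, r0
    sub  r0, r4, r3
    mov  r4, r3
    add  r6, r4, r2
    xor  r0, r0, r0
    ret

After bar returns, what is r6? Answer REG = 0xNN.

prologue: push r2 → mem[0xc0]=0xc3, sp=0xc0
prologue: push r3 → mem[0xbf]=0x45, sp=0xbf
prologue: push r4 → mem[0xbe]=0x0d, sp=0xbe
body[0] mov  r4, #0x45 → r4=0x45
body[1] sub  r0, r3, r6 → r0=0xc7
body[2] add  r2, r3, r5 → r2=0x0e
body[3] mov  r3, r0 → r3=0xc7
body[4] sub  r0, r4, r3 → r0=0x7e
body[5] mov  r4, r3 → r4=0xc7
body[6] add  r6, r4, r2 → r6=0xd5
body[7] xor  r0, r0, r0 → r0=0x00
epilogue: pop r4=0x0d, sp=0xbf
epilogue: pop r3=0x45, sp=0xc0
epilogue: pop r2=0xc3, sp=0xc1
r6 is caller-saved → body value

REG = 0xd5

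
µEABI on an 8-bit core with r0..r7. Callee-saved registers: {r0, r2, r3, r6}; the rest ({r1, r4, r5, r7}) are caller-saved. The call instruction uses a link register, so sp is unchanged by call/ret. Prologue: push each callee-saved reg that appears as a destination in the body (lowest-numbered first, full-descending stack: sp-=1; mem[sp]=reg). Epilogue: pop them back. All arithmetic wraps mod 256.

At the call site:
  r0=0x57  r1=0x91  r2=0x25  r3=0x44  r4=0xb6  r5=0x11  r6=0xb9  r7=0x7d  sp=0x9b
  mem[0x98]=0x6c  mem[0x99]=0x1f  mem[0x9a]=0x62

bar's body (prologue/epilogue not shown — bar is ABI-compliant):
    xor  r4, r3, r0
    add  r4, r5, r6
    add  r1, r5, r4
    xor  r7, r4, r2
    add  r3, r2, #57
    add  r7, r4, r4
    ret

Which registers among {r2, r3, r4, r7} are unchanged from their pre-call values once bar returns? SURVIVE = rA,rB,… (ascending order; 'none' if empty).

SURVIVE = r2,r3

prologue: push r3 → mem[0x9a]=0x44, sp=0x9a
body[0] xor  r4, r3, r0 → r4=0x13
body[1] add  r4, r5, r6 → r4=0xca
body[2] add  r1, r5, r4 → r1=0xdb
body[3] xor  r7, r4, r2 → r7=0xef
body[4] add  r3, r2, #57 → r3=0x5e
body[5] add  r7, r4, r4 → r7=0x94
epilogue: pop r3=0x44, sp=0x9b
r2: callee-saved, written=False
r3: callee-saved, written=True
r4: caller-saved, written=True
r7: caller-saved, written=True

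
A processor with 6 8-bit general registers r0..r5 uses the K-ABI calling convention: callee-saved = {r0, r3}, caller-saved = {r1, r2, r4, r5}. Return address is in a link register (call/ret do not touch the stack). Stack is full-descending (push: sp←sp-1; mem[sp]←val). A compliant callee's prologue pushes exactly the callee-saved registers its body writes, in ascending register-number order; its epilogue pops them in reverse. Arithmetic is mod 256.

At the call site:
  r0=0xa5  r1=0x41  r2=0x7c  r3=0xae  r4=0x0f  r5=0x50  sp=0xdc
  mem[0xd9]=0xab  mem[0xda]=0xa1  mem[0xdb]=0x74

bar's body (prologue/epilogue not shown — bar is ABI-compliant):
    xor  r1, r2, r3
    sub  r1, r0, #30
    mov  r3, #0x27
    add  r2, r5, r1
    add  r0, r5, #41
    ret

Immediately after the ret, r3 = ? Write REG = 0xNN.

REG = 0xae

prologue: push r0 -> mem[0xdb]=0xa5, sp=0xdb
prologue: push r3 -> mem[0xda]=0xae, sp=0xda
body[0] xor  r1, r2, r3 -> r1=0xd2
body[1] sub  r1, r0, #30 -> r1=0x87
body[2] mov  r3, #0x27 -> r3=0x27
body[3] add  r2, r5, r1 -> r2=0xd7
body[4] add  r0, r5, #41 -> r0=0x79
epilogue: pop r3=0xae, sp=0xdb
epilogue: pop r0=0xa5, sp=0xdc
r3 is callee-saved -> restored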